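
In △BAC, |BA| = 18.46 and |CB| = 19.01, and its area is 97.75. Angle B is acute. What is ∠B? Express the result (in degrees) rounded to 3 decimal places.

From area = ½·|CB|·|BA|·sin B, we get sin B = 2·area/(|CB|·|BA|) ≈ 0.55710.
Taking the acute solution, ∠B ≈ 33.86°.

33.855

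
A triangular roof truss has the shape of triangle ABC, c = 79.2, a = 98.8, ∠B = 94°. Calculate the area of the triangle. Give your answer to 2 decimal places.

3902.95

Area = ½·c·a·sin B ≈ 3902.9.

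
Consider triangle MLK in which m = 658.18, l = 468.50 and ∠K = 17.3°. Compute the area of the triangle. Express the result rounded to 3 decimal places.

area ≈ 45848.861

Area = ½·m·l·sin K ≈ 45849.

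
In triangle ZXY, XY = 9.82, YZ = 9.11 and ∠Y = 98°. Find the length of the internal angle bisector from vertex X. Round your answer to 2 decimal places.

10.97

By the law of cosines, ZX² = XY² + YZ² − 2·XY·YZ·cos Y = 204.33, so ZX ≈ 14.294.
Law of cosines again: cos X = (ZX² + XY² − YZ²)/(2·ZX·XY) ≈ 0.77569, so ∠X ≈ 39.13°.
The bisector from X has length 2·ZX·XY·cos(∠X/2)/(ZX+XY) ≈ 10.97.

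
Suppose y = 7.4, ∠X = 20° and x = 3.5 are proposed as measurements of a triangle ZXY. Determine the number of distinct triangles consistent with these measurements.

y·sin X = 7.4·sin(20°) ≈ 2.531.
Since y sin X < x < y (2.531 < 3.5 < 7.4), two triangles exist.

2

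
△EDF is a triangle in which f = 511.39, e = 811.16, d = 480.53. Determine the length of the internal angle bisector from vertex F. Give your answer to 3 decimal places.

t_F ≈ 573.315

By the law of cosines, cos F = (e² + d² − f²) / (2·e·d) ≈ 0.80476, so ∠F ≈ 36.41°.
The bisector from F has length 2·e·d·cos(∠F/2)/(e+d) ≈ 573.32.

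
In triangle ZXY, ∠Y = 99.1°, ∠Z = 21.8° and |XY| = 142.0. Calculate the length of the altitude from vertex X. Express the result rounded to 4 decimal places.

h_X ≈ 140.2128

The third angle is ∠X = 180° − ∠Y − ∠Z = 59.10°.
Law of sines: |YZ| = |XY|·sin X/sin Z ≈ 328.1.
Law of sines: |ZX| = |XY|·sin Y/sin Z ≈ 377.56.
Area = ½·|XY|·|YZ|·sin Y ≈ 23002.
The altitude from X has length 2·area/|YZ| ≈ 140.21.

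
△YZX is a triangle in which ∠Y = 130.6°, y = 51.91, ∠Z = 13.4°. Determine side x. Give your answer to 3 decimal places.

40.186

The third angle is ∠X = 180° − ∠Y − ∠Z = 36.00°.
Law of sines: x = y·sin X/sin Y ≈ 40.186.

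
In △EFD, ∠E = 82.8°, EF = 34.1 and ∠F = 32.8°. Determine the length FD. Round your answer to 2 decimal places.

37.51

The third angle is ∠D = 180° − ∠E − ∠F = 64.40°.
Law of sines: FD = EF·sin E/sin D ≈ 37.514.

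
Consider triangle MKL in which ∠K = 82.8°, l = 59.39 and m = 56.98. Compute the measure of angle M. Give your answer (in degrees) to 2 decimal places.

By the law of cosines, k² = l² + m² − 2·l·m·cos K = 5925.6, so k ≈ 76.978.
Law of cosines again: cos M = (k² + l² − m²)/(2·k·l) ≈ 0.67875, so ∠M ≈ 47.25°.

47.25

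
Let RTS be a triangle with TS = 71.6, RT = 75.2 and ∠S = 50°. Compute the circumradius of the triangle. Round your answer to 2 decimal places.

49.08

Law of sines: sin R = TS·sin S/RT ≈ 0.72937.
Since RT ≥ TS, only the acute value applies: ∠R ≈ 46.83°.
Then ∠T = 180° − ∠S − ∠R ≈ 83.17°.
Law of sines gives SR = RT·sin T/sin S ≈ 97.469.
Circumradius = RT/(2 sin S) ≈ 49.083.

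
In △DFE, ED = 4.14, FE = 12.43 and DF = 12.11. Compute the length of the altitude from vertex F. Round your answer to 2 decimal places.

Semiperimeter s = (12.43 + 4.14 + 12.11)/2 = 14.34.
Heron's formula: area = √(14.34·1.91·10.2·2.23) ≈ 24.96.
The altitude from F has length 2·area/ED ≈ 12.058.

h_F ≈ 12.06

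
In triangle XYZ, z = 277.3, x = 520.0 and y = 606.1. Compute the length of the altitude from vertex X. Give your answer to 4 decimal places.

Semiperimeter s = (520 + 606.1 + 277.3)/2 = 701.7.
Heron's formula: area = √(701.7·181.7·95.6·424.4) ≈ 71923.
The altitude from X has length 2·area/x ≈ 276.63.

276.6282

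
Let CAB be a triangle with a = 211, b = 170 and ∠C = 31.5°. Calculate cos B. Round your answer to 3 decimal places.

By the law of cosines, c² = a² + b² − 2·a·b·cos C = 12253, so c ≈ 110.69.
Law of cosines again: cos B = (c² + a² − b²)/(2·c·a) ≈ 0.59671, so ∠B ≈ 53.37°.

cos B ≈ 0.597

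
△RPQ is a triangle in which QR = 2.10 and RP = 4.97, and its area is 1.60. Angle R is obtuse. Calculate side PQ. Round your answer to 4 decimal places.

From area = ½·QR·RP·sin R, we get sin R = 2·area/(QR·RP) ≈ 0.30660.
Taking the obtuse solution, ∠R ≈ 2.8300 rad.
Law of cosines then gives PQ ≈ 6.9985.

6.9985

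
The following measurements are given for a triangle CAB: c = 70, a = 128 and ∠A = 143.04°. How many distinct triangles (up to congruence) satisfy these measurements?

c·sin A = 70·sin(143.04°) ≈ 42.09.
Since ∠A is not acute, a triangle exists only if a > c; here a > c, so there is exactly one triangle.

1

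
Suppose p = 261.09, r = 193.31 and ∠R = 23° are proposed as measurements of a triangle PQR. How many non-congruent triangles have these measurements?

p·sin R = 261.09·sin(23°) ≈ 102.
Since p sin R < r < p (102 < 193.31 < 261.09), two triangles exist.

2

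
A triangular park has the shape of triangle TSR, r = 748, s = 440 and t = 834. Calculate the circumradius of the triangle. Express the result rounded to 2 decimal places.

418.60

By the law of cosines, cos T = (s² + r² − t²) / (2·s·r) ≈ 0.08743, so ∠T ≈ 84.98°.
Circumradius = t/(2 sin T) ≈ 418.6.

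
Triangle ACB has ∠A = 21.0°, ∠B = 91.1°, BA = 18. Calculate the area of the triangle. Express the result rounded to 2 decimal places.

62.65

The third angle is ∠C = 180° − ∠B − ∠A = 67.90°.
Law of sines: CB = BA·sin A/sin C ≈ 6.9621.
Law of sines: AC = BA·sin B/sin C ≈ 19.424.
Area = ½·BA·CB·sin B ≈ 62.648.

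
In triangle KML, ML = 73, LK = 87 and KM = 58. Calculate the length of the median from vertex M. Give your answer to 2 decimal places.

Median from M: ½√(2·KM² + 2·ML² − LK²) ≈ 49.54.

m_M ≈ 49.54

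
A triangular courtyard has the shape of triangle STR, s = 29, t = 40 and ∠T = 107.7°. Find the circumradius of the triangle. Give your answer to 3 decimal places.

20.994

Law of sines: sin S = s·sin T/t ≈ 0.69068.
Since t ≥ s, only the acute value applies: ∠S ≈ 43.68°.
Then ∠R = 180° − ∠T − ∠S ≈ 28.62°.
Law of sines gives r = t·sin R/sin T ≈ 20.109.
Circumradius = t/(2 sin T) ≈ 20.994.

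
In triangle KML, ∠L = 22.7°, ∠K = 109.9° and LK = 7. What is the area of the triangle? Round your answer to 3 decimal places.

The third angle is ∠M = 180° − ∠L − ∠K = 47.40°.
Law of sines: ML = LK·sin K/sin M ≈ 8.9418.
Law of sines: KM = LK·sin L/sin M ≈ 3.6698.
Area = ½·LK·ML·sin L ≈ 12.077.

area ≈ 12.077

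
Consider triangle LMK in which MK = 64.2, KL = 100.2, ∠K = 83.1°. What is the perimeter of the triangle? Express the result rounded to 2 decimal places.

perimeter ≈ 276.72

By the law of cosines, LM² = MK² + KL² − 2·MK·KL·cos K = 12616, so LM ≈ 112.32.
Semiperimeter s = (64.2+100.2+112.32)/2 = 138.36.
Perimeter = 64.2 + 100.2 + 112.32 = 276.72.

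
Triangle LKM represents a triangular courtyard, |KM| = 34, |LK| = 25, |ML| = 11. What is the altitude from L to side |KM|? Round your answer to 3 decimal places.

h_L ≈ 5.391

Semiperimeter s = (34 + 11 + 25)/2 = 35.
Heron's formula: area = √(35·1·24·10) ≈ 91.652.
The altitude from L has length 2·area/|KM| ≈ 5.3913.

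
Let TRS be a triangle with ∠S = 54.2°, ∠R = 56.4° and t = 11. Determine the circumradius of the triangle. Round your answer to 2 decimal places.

5.88

The third angle is ∠T = 180° − ∠R − ∠S = 69.40°.
Law of sines: r = t·sin R/sin T ≈ 9.788.
Law of sines: s = t·sin S/sin T ≈ 9.5311.
Circumradius = t/(2 sin T) ≈ 5.8757.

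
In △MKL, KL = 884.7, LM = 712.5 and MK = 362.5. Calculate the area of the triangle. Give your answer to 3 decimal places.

Semiperimeter s = (884.7 + 712.5 + 362.5)/2 = 979.85.
Heron's formula: area = √(979.85·95.15·267.35·617.35) ≈ 1.2405e+05.

124048.071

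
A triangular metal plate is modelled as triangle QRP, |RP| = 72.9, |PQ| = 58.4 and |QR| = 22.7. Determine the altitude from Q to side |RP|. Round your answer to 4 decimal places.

Semiperimeter s = (72.9 + 58.4 + 22.7)/2 = 77.
Heron's formula: area = √(77·4.1·18.6·54.3) ≈ 564.67.
The altitude from Q has length 2·area/|RP| ≈ 15.492.

15.4916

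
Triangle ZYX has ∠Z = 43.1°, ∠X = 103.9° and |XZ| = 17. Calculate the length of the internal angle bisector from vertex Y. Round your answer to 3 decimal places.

t_Y ≈ 24.003

The third angle is ∠Y = 180° − ∠X − ∠Z = 33.00°.
Law of sines: |YX| = |XZ|·sin Z/sin Y ≈ 21.327.
Law of sines: |ZY| = |XZ|·sin X/sin Y ≈ 30.299.
The bisector from Y has length 2·|ZY|·|YX|·cos(∠Y/2)/(|ZY|+|YX|) ≈ 24.003.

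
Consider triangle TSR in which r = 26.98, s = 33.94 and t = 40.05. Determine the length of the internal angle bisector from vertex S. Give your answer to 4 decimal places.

28.3464

By the law of cosines, cos S = (r² + t² − s²) / (2·r·t) ≈ 0.54602, so ∠S ≈ 56.91°.
The bisector from S has length 2·r·t·cos(∠S/2)/(r+t) ≈ 28.346.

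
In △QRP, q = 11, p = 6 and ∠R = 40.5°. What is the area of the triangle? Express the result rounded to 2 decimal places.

area ≈ 21.43

Area = ½·p·q·sin R ≈ 21.432.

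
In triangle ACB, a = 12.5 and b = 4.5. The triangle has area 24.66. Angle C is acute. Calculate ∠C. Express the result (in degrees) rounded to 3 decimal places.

∠C ≈ 61.259°

From area = ½·b·a·sin C, we get sin C = 2·area/(b·a) ≈ 0.87680.
Taking the acute solution, ∠C ≈ 61.26°.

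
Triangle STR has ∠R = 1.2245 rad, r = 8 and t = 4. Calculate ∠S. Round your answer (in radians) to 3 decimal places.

Law of sines: sin T = t·sin R/r ≈ 0.47032.
Since r ≥ t, only the acute value applies: ∠T ≈ 0.4897 rad.
Then ∠S = π − ∠R − ∠T ≈ 1.4274 rad.

1.427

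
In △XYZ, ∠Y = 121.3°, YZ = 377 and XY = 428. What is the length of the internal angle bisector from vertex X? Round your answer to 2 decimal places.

516.78

By the law of cosines, ZX² = XY² + YZ² − 2·XY·YZ·cos Y = 4.9297e+05, so ZX ≈ 702.12.
Law of cosines again: cos X = (ZX² + XY² − YZ²)/(2·ZX·XY) ≈ 0.88854, so ∠X ≈ 27.31°.
The bisector from X has length 2·ZX·XY·cos(∠X/2)/(ZX+XY) ≈ 516.78.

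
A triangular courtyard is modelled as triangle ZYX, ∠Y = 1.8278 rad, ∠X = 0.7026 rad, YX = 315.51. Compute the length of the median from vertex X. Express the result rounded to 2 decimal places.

The third angle is ∠Z = π − ∠Y − ∠X = 0.6112 rad.
Law of sines: XZ = YX·sin Y/sin Z ≈ 531.76.
Law of sines: ZY = YX·sin X/sin Z ≈ 355.29.
Median from X: ½√(2·YX² + 2·XZ² − ZY²) ≈ 399.5.

399.50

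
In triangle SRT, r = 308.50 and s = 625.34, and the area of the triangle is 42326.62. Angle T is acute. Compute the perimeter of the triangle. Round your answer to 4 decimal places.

1307.3613

From area = ½·s·r·sin T, we get sin T = 2·area/(s·r) ≈ 0.43881.
Taking the acute solution, ∠T ≈ 26.03°.
Law of cosines then gives t ≈ 373.52.
Perimeter = 625.34 + 308.5 + 373.52 = 1307.4.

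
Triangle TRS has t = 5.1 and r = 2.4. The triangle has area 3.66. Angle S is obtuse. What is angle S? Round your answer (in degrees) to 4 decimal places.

From area = ½·t·r·sin S, we get sin S = 2·area/(t·r) ≈ 0.59804.
Taking the obtuse solution, ∠S ≈ 143.27°.

143.2704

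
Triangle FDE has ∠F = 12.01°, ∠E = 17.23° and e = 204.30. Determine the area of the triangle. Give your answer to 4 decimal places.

The third angle is ∠D = 180° − ∠E − ∠F = 150.76°.
Law of sines: f = e·sin F/sin E ≈ 143.52.
Law of sines: d = e·sin D/sin E ≈ 336.91.
Area = ½·e·f·sin D ≈ 7161.1.

7161.1373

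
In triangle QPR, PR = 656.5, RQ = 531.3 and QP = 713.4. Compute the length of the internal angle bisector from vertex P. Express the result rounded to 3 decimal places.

By the law of cosines, cos P = (QP² + PR² − RQ²) / (2·QP·PR) ≈ 0.70210, so ∠P ≈ 45.40°.
The bisector from P has length 2·QP·PR·cos(∠P/2)/(QP+PR) ≈ 630.79.

t_P ≈ 630.792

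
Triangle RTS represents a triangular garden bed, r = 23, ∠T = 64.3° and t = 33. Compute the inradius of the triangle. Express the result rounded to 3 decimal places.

Law of sines: sin R = r·sin T/t ≈ 0.62802.
Since t ≥ r, only the acute value applies: ∠R ≈ 38.90°.
Then ∠S = 180° − ∠T − ∠R ≈ 76.80°.
Law of sines gives s = t·sin S/sin T ≈ 35.655.
Area = ½·t·r·sin S ≈ 369.47.
Semiperimeter p = (23+33+35.655)/2 = 45.827.
Inradius = area/p = 369.47/45.827 ≈ 8.0622.

8.062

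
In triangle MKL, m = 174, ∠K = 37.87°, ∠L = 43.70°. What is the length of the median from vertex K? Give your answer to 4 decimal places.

m_K ≈ 140.0265

The third angle is ∠M = 180° − ∠K − ∠L = 98.43°.
Law of sines: k = m·sin K/sin M ≈ 107.98.
Law of sines: l = m·sin L/sin M ≈ 121.53.
Median from K: ½√(2·l² + 2·m² − k²) ≈ 140.03.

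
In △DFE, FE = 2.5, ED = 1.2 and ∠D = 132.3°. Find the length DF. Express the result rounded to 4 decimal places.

1.5295

Law of sines: sin F = ED·sin D/FE ≈ 0.35502.
Since FE ≥ ED, only the acute value applies: ∠F ≈ 20.79°.
Then ∠E = 180° − ∠D − ∠F ≈ 26.91°.
Law of sines gives DF = FE·sin E/sin D ≈ 1.5295.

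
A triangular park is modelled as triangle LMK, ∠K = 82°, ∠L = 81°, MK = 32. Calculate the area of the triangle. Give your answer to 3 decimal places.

150.085

The third angle is ∠M = 180° − ∠K − ∠L = 17.00°.
Law of sines: KL = MK·sin M/sin L ≈ 9.4725.
Law of sines: LM = MK·sin K/sin L ≈ 32.084.
Area = ½·MK·KL·sin K ≈ 150.09.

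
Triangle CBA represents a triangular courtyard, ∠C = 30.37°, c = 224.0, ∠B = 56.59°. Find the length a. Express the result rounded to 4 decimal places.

442.4302

The third angle is ∠A = 180° − ∠C − ∠B = 93.04°.
Law of sines: a = c·sin A/sin C ≈ 442.43.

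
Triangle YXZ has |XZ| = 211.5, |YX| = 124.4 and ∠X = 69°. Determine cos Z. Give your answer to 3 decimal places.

By the law of cosines, |ZY|² = |YX|² + |XZ|² − 2·|YX|·|XZ|·cos X = 41350, so |ZY| ≈ 203.35.
Law of cosines again: cos Z = (|XZ|² + |ZY|² − |YX|²)/(2·|XZ|·|ZY|) ≈ 0.82086, so ∠Z ≈ 34.83°.

cos Z ≈ 0.821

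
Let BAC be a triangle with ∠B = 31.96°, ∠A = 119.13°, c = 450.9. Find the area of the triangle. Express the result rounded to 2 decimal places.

area ≈ 97227.24

The third angle is ∠C = 180° − ∠B − ∠A = 28.91°.
Law of sines: b = c·sin B/sin C ≈ 493.7.
Law of sines: a = c·sin A/sin C ≈ 814.73.
Area = ½·c·b·sin A ≈ 97227.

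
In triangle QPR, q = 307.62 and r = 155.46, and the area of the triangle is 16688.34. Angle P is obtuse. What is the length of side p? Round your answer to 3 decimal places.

From area = ½·r·q·sin P, we get sin P = 2·area/(r·q) ≈ 0.69793.
Taking the obtuse solution, ∠P ≈ 2.369 rad.
Law of cosines then gives p ≈ 432.78.

432.777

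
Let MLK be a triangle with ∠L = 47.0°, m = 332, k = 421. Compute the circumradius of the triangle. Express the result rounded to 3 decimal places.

R ≈ 212.724

By the law of cosines, l² = k² + m² − 2·k·m·cos L = 96816, so l ≈ 311.15.
Area = ½·k·m·sin L ≈ 51111.
Circumradius = l/(2 sin L) ≈ 212.72.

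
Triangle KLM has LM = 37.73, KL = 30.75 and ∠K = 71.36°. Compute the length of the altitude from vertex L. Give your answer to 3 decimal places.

Law of sines: sin M = KL·sin K/LM ≈ 0.77225.
Since LM ≥ KL, only the acute value applies: ∠M ≈ 50.56°.
Then ∠L = 180° − ∠K − ∠M ≈ 58.08°.
Law of sines gives MK = LM·sin L/sin K ≈ 33.799.
Area = ½·LM·KL·sin L ≈ 492.4.
The altitude from L has length 2·area/MK ≈ 29.137.

h_L ≈ 29.137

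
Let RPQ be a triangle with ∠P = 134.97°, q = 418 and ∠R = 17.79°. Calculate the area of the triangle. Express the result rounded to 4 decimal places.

area ≈ 41256.1560

The third angle is ∠Q = 180° − ∠R − ∠P = 27.24°.
Law of sines: r = q·sin R/sin Q ≈ 279.02.
Law of sines: p = q·sin P/sin Q ≈ 646.09.
Area = ½·q·r·sin P ≈ 41256.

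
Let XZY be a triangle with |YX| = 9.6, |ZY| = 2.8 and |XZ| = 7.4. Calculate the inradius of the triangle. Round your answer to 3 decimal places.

Semiperimeter s = (2.8 + 9.6 + 7.4)/2 = 9.9.
Heron's formula: area = √(9.9·7.1·0.3·2.5) ≈ 7.2607.
Inradius = area/s = 7.2607/9.9 ≈ 0.7334.

r ≈ 0.733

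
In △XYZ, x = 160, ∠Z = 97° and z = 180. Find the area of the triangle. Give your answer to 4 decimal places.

Law of sines: sin X = x·sin Z/z ≈ 0.88226.
Since z ≥ x, only the acute value applies: ∠X ≈ 61.92°.
Then ∠Y = 180° − ∠Z − ∠X ≈ 21.08°.
Law of sines gives y = z·sin Y/sin Z ≈ 65.237.
Area = ½·z·x·sin Y ≈ 5180.1.

5180.0628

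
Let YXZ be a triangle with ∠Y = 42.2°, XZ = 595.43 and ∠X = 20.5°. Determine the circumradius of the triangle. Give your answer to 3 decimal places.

The third angle is ∠Z = 180° − ∠Y − ∠X = 117.30°.
Law of sines: ZY = XZ·sin X/sin Y ≈ 310.43.
Law of sines: YX = XZ·sin Z/sin Y ≈ 787.69.
Circumradius = XZ/(2 sin Y) ≈ 443.21.

443.213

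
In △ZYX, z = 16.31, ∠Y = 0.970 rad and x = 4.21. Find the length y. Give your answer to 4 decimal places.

By the law of cosines, y² = x² + z² − 2·x·z·cos Y = 206.11, so y ≈ 14.356.

14.3564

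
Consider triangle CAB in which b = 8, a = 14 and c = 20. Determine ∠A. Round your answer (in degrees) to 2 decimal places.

By the law of cosines, cos A = (b² + c² − a²) / (2·b·c) ≈ 0.83750, so ∠A ≈ 33.12°.

33.12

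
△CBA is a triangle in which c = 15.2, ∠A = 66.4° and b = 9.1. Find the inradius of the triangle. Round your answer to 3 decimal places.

3.288

By the law of cosines, a² = c² + b² − 2·c·b·cos A = 203.1, so a ≈ 14.251.
Area = ½·c·b·sin A ≈ 63.376.
Semiperimeter s = (15.2+9.1+14.251)/2 = 19.276.
Inradius = area/s = 63.376/19.276 ≈ 3.2879.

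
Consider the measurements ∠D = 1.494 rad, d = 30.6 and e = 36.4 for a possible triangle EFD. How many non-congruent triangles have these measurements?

0

e·sin D = 36.4·sin(1.494 rad) ≈ 36.29.
Since d = 30.6 < 36.29 = e sin D, no triangle exists.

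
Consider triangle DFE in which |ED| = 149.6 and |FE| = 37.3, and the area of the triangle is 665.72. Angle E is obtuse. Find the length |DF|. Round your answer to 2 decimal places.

186.04

From area = ½·|FE|·|ED|·sin E, we get sin E = 2·area/(|FE|·|ED|) ≈ 0.23861.
Taking the obtuse solution, ∠E ≈ 166.20°.
Law of cosines then gives |DF| ≈ 186.04.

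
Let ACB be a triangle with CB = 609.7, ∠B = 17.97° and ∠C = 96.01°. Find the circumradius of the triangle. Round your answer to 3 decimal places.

The third angle is ∠A = 180° − ∠C − ∠B = 66.02°.
Law of sines: BA = CB·sin C/sin A ≈ 663.63.
Law of sines: AC = CB·sin B/sin A ≈ 205.87.
Circumradius = CB/(2 sin A) ≈ 333.65.

R ≈ 333.648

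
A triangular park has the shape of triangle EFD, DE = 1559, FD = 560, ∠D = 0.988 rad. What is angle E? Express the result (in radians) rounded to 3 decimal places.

∠E ≈ 0.358 rad

By the law of cosines, EF² = FD² + DE² − 2·FD·DE·cos D = 1.7831e+06, so EF ≈ 1335.3.
Law of cosines again: cos E = (DE² + EF² − FD²)/(2·DE·EF) ≈ 0.93670, so ∠E ≈ 0.358 rad.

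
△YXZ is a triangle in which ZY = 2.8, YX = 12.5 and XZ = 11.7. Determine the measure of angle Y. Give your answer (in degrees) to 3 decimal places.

By the law of cosines, cos Y = (ZY² + YX² − XZ²) / (2·ZY·YX) ≈ 0.38857, so ∠Y ≈ 67.13°.

∠Y ≈ 67.134°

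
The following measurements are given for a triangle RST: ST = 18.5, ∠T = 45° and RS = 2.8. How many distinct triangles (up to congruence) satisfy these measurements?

0

ST·sin T = 18.5·sin(45°) ≈ 13.08.
Since RS = 2.8 < 13.08 = ST sin T, no triangle exists.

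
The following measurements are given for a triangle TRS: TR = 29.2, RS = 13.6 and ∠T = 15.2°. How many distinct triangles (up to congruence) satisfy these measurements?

2

TR·sin T = 29.2·sin(15.2°) ≈ 7.656.
Since TR sin T < RS < TR (7.656 < 13.6 < 29.2), two triangles exist.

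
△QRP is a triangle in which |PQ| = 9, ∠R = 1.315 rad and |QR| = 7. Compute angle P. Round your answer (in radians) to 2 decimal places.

Law of sines: sin P = |QR|·sin R/|PQ| ≈ 0.75247.
Since |PQ| ≥ |QR|, only the acute value applies: ∠P ≈ 0.852 rad.
Then ∠Q = π − ∠R − ∠P ≈ 0.975 rad.

0.85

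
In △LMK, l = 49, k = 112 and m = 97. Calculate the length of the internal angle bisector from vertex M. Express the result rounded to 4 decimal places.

By the law of cosines, cos M = (k² + l² − m²) / (2·k·l) ≈ 0.50437, so ∠M ≈ 59.71°.
The bisector from M has length 2·k·l·cos(∠M/2)/(k+l) ≈ 59.126.

t_M ≈ 59.1263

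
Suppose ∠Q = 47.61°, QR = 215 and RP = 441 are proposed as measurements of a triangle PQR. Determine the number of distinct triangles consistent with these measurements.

1

QR·sin Q = 215·sin(47.61°) ≈ 158.8.
Since RP ≥ QR, exactly one triangle exists.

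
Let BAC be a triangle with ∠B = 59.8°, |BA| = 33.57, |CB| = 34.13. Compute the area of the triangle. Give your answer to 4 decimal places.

Area = ½·|CB|·|BA|·sin B ≈ 495.12.

area ≈ 495.1189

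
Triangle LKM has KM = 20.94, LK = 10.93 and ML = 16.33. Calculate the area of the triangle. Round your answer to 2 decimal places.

area ≈ 88.28

Semiperimeter s = (20.94 + 16.33 + 10.93)/2 = 24.1.
Heron's formula: area = √(24.1·3.16·7.77·13.17) ≈ 88.279.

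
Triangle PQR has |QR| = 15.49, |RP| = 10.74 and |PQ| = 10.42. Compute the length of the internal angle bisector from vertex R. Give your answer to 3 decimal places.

By the law of cosines, cos R = (|QR|² + |RP|² − |PQ|²) / (2·|QR|·|RP|) ≈ 0.74149, so ∠R ≈ 42.14°.
The bisector from R has length 2·|QR|·|RP|·cos(∠R/2)/(|QR|+|RP|) ≈ 11.837.

t_R ≈ 11.837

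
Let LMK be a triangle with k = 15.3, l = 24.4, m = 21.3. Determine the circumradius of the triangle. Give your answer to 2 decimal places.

By the law of cosines, cos L = (m² + k² − l²) / (2·m·k) ≈ 0.14180, so ∠L ≈ 81.85°.
Circumradius = l/(2 sin L) ≈ 12.325.

12.32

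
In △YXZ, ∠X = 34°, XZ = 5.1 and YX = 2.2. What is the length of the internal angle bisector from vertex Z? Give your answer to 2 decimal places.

By the law of cosines, ZY² = YX² + XZ² − 2·YX·XZ·cos X = 12.246, so ZY ≈ 3.4995.
Law of cosines again: cos Z = (XZ² + ZY² − YX²)/(2·XZ·ZY) ≈ 0.93617, so ∠Z ≈ 20.58°.
The bisector from Z has length 2·XZ·ZY·cos(∠Z/2)/(XZ+ZY) ≈ 4.084.

4.08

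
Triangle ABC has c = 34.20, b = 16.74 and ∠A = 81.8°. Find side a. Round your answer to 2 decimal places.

By the law of cosines, a² = b² + c² − 2·b·c·cos A = 1286.6, so a ≈ 35.869.

35.87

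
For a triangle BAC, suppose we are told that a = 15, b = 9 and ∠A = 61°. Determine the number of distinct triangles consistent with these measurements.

b·sin A = 9·sin(61°) ≈ 7.872.
Since a ≥ b, exactly one triangle exists.

1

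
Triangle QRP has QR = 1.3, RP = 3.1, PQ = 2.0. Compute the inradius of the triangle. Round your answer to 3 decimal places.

0.267

Semiperimeter s = (3.1 + 2 + 1.3)/2 = 3.2.
Heron's formula: area = √(3.2·0.1·1.2·1.9) ≈ 0.85417.
Inradius = area/s = 0.85417/3.2 ≈ 0.26693.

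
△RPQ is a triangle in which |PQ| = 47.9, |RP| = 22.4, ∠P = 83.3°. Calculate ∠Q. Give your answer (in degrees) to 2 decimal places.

26.16

By the law of cosines, |QR|² = |RP|² + |PQ|² − 2·|RP|·|PQ|·cos P = 2545.8, so |QR| ≈ 50.456.
Law of cosines again: cos Q = (|PQ|² + |QR|² − |RP|²)/(2·|PQ|·|QR|) ≈ 0.89755, so ∠Q ≈ 26.16°.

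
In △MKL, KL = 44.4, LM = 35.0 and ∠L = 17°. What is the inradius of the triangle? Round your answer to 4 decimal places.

By the law of cosines, MK² = KL² + LM² − 2·KL·LM·cos L = 224.16, so MK ≈ 14.972.
Area = ½·KL·LM·sin L ≈ 227.17.
Semiperimeter s = (44.4+35+14.972)/2 = 47.186.
Inradius = area/s = 227.17/47.186 ≈ 4.8144.

4.8144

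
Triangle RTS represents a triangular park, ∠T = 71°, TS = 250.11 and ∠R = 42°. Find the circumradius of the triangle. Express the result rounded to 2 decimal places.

186.89

The third angle is ∠S = 180° − ∠R − ∠T = 67.00°.
Law of sines: SR = TS·sin T/sin R ≈ 353.42.
Law of sines: RT = TS·sin S/sin R ≈ 344.07.
Circumradius = TS/(2 sin R) ≈ 186.89.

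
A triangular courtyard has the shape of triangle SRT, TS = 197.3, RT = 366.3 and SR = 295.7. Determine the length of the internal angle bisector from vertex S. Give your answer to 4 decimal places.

By the law of cosines, cos S = (TS² + SR² − RT²) / (2·TS·SR) ≈ -0.06693, so ∠S ≈ 93.84°.
The bisector from S has length 2·TS·SR·cos(∠S/2)/(TS+SR) ≈ 161.66.

t_S ≈ 161.6602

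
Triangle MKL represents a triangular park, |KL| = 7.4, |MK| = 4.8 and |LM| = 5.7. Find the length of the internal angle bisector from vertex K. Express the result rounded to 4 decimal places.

By the law of cosines, cos K = (|MK|² + |KL|² − |LM|²) / (2·|MK|·|KL|) ≈ 0.63781, so ∠K ≈ 50.37°.
The bisector from K has length 2·|MK|·|KL|·cos(∠K/2)/(|MK|+|KL|) ≈ 5.2694.

t_K ≈ 5.2694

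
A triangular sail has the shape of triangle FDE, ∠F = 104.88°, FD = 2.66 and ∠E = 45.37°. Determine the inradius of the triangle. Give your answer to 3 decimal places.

0.587

The third angle is ∠D = 180° − ∠E − ∠F = 29.75°.
Law of sines: DE = FD·sin F/sin E ≈ 3.6124.
Law of sines: EF = FD·sin D/sin E ≈ 1.8547.
Area = ½·FD·DE·sin D ≈ 2.3841.
Semiperimeter s = (3.6124+1.8547+2.66)/2 = 4.0636.
Inradius = area/s = 2.3841/4.0636 ≈ 0.58669.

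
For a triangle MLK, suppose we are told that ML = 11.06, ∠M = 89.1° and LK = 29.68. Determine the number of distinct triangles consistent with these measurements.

1

ML·sin M = 11.06·sin(89.1°) ≈ 11.06.
Since LK ≥ ML, exactly one triangle exists.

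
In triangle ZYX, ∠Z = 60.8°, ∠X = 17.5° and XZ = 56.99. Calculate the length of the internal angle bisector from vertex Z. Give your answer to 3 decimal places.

23.097

The third angle is ∠Y = 180° − ∠X − ∠Z = 101.70°.
Law of sines: YX = XZ·sin Z/sin Y ≈ 50.803.
Law of sines: ZY = XZ·sin X/sin Y ≈ 17.501.
The bisector from Z has length 2·XZ·ZY·cos(∠Z/2)/(XZ+ZY) ≈ 23.097.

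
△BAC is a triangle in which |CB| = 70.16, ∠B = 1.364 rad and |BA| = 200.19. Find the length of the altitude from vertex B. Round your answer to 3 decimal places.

h_B ≈ 69.401

By the law of cosines, |AC|² = |CB|² + |BA|² − 2·|CB|·|BA|·cos B = 39231, so |AC| ≈ 198.07.
Area = ½·|CB|·|BA|·sin B ≈ 6873.
The altitude from B has length 2·area/|AC| ≈ 69.401.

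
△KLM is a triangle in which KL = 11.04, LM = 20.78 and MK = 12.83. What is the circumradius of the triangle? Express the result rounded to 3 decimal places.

By the law of cosines, cos K = (MK² + KL² − LM²) / (2·MK·KL) ≈ -0.51297, so ∠K ≈ 120.86°.
Circumradius = LM/(2 sin K) ≈ 12.104.

12.104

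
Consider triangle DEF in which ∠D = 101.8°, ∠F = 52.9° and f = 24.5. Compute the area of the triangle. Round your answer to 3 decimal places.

The third angle is ∠E = 180° − ∠F − ∠D = 25.30°.
Law of sines: d = f·sin D/sin F ≈ 30.069.
Law of sines: e = f·sin E/sin F ≈ 13.127.
Area = ½·f·d·sin E ≈ 157.41.

area ≈ 157.413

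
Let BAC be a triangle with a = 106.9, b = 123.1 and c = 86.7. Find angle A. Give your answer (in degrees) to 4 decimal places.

By the law of cosines, cos A = (c² + b² − a²) / (2·c·b) ≈ 0.52671, so ∠A ≈ 58.22°.

∠A ≈ 58.2166°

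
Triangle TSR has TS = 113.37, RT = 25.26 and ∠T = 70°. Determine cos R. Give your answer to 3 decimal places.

-0.126

By the law of cosines, SR² = RT² + TS² − 2·RT·TS·cos T = 11532, so SR ≈ 107.39.
Law of cosines again: cos R = (SR² + RT² − TS²)/(2·SR·RT) ≈ -0.12585, so ∠R ≈ 97.23°.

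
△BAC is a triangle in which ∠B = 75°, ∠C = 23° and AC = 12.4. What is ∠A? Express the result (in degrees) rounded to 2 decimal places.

The third angle is ∠A = 180° − ∠C − ∠B = 82.00°.

∠A ≈ 82.00°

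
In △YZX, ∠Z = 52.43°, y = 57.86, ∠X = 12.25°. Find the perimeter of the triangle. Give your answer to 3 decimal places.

perimeter ≈ 122.176

The third angle is ∠Y = 180° − ∠Z − ∠X = 115.32°.
Law of sines: z = y·sin Z/sin Y ≈ 50.734.
Law of sines: x = y·sin X/sin Y ≈ 13.581.
Semiperimeter s = (57.86+50.734+13.581)/2 = 61.088.
Perimeter = 57.86 + 50.734 + 13.581 = 122.18.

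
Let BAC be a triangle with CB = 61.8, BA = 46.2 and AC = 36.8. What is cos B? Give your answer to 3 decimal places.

By the law of cosines, cos B = (CB² + BA² − AC²) / (2·CB·BA) ≈ 0.80546, so ∠B ≈ 36.35°.

cos B ≈ 0.805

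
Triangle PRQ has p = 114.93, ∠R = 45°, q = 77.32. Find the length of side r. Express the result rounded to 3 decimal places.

81.364

By the law of cosines, r² = q² + p² − 2·q·p·cos R = 6620, so r ≈ 81.364.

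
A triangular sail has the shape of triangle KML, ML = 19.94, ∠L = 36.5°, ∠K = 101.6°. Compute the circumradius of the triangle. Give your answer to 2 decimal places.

The third angle is ∠M = 180° − ∠L − ∠K = 41.90°.
Law of sines: LK = ML·sin M/sin K ≈ 13.594.
Law of sines: KM = ML·sin L/sin K ≈ 12.108.
Circumradius = ML/(2 sin K) ≈ 10.178.

R ≈ 10.18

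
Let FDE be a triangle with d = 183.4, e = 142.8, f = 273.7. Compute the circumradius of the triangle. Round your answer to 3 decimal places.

R ≈ 149.224

By the law of cosines, cos F = (d² + e² − f²) / (2·d·e) ≈ -0.39871, so ∠F ≈ 113.50°.
Circumradius = f/(2 sin F) ≈ 149.22.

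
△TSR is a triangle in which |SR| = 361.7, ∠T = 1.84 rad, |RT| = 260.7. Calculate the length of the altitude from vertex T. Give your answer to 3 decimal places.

132.567

Law of sines: sin S = |RT|·sin T/|SR| ≈ 0.69480.
Since |SR| ≥ |RT|, only the acute value applies: ∠S ≈ 0.768 rad.
Then ∠R = π − ∠T − ∠S ≈ 0.533 rad.
Law of sines gives |TS| = |SR|·sin R/sin T ≈ 190.8.
Area = ½·|SR|·|RT|·sin R ≈ 23975.
The altitude from T has length 2·area/|SR| ≈ 132.57.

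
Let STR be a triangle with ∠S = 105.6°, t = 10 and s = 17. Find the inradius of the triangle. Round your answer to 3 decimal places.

2.845

Law of sines: sin T = t·sin S/s ≈ 0.56657.
Since s ≥ t, only the acute value applies: ∠T ≈ 34.51°.
Then ∠R = 180° − ∠S − ∠T ≈ 39.89°.
Law of sines gives r = s·sin R/sin S ≈ 11.319.
Area = ½·s·t·sin R ≈ 54.511.
Semiperimeter p = (17+10+11.319)/2 = 19.16.
Inradius = area/p = 54.511/19.16 ≈ 2.8451.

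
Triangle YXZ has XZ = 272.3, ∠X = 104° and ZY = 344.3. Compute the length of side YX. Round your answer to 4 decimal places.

154.8842

Law of sines: sin Y = XZ·sin X/ZY ≈ 0.76739.
Since ZY ≥ XZ, only the acute value applies: ∠Y ≈ 50.12°.
Then ∠Z = 180° − ∠X − ∠Y ≈ 25.88°.
Law of sines gives YX = ZY·sin Z/sin X ≈ 154.88.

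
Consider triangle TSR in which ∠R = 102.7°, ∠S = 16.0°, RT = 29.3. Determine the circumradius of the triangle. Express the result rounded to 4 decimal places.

53.1495

The third angle is ∠T = 180° − ∠S − ∠R = 61.30°.
Law of sines: SR = RT·sin T/sin S ≈ 93.24.
Law of sines: TS = RT·sin R/sin S ≈ 103.7.
Circumradius = RT/(2 sin S) ≈ 53.15.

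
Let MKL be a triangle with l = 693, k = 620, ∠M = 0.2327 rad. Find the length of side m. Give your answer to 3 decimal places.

168.790

By the law of cosines, m² = k² + l² − 2·k·l·cos M = 28490, so m ≈ 168.79.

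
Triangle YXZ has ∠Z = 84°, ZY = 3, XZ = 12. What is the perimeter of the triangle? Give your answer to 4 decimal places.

By the law of cosines, YX² = XZ² + ZY² − 2·XZ·ZY·cos Z = 145.47, so YX ≈ 12.061.
Semiperimeter s = (12+3+12.061)/2 = 13.531.
Perimeter = 12 + 3 + 12.061 = 27.061.

perimeter ≈ 27.0613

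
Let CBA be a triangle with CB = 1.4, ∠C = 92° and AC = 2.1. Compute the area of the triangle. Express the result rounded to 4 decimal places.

area ≈ 1.4691

Area = ½·AC·CB·sin C ≈ 1.4691.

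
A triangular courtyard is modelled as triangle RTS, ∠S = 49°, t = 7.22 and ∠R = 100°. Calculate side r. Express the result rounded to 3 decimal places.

The third angle is ∠T = 180° − ∠S − ∠R = 31.00°.
Law of sines: r = t·sin R/sin T ≈ 13.805.

13.805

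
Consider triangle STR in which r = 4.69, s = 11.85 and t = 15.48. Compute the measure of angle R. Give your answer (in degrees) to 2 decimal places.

∠R ≈ 12.59°

By the law of cosines, cos R = (s² + t² − r²) / (2·s·t) ≈ 0.97596, so ∠R ≈ 12.59°.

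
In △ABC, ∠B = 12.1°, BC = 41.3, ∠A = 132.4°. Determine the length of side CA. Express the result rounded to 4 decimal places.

The third angle is ∠C = 180° − ∠A − ∠B = 35.50°.
Law of sines: CA = BC·sin B/sin A ≈ 11.723.

11.7235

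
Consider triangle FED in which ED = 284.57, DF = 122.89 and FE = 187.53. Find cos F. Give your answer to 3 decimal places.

By the law of cosines, cos F = (DF² + FE² − ED²) / (2·DF·FE) ≈ -0.66630, so ∠F ≈ 131.78°.

-0.666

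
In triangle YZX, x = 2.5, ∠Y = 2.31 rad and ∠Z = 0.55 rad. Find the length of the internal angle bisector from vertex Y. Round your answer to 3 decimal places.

The third angle is ∠X = π − ∠Y − ∠Z = 0.282 rad.
Law of sines: y = x·sin Y/sin X ≈ 6.6485.
Law of sines: z = x·sin Z/sin X ≈ 4.7024.
The bisector from Y has length 2·z·x·cos(∠Y/2)/(z+x) ≈ 1.3186.

t_Y ≈ 1.319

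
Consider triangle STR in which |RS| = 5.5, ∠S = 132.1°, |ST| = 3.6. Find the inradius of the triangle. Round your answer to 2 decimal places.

By the law of cosines, |TR|² = |RS|² + |ST|² − 2·|RS|·|ST|·cos S = 69.759, so |TR| ≈ 8.3522.
Area = ½·|RS|·|ST|·sin S ≈ 7.3456.
Semiperimeter s = (8.3522+5.5+3.6)/2 = 8.7261.
Inradius = area/s = 7.3456/8.7261 ≈ 0.84179.

r ≈ 0.84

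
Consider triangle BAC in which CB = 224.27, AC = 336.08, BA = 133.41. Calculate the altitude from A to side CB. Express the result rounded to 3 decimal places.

88.306

Semiperimeter s = (336.08 + 224.27 + 133.41)/2 = 346.88.
Heron's formula: area = √(346.88·10.8·122.61·213.47) ≈ 9902.2.
The altitude from A has length 2·area/CB ≈ 88.306.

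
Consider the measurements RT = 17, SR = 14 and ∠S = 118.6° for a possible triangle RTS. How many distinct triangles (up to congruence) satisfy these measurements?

1

SR·sin S = 14·sin(118.6°) ≈ 12.29.
Since ∠S is not acute, a triangle exists only if RT > SR; here RT > SR, so there is exactly one triangle.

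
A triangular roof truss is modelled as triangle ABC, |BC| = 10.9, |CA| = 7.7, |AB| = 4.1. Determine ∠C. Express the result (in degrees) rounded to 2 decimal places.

16.08

By the law of cosines, cos C = (|BC|² + |CA|² − |AB|²) / (2·|BC|·|CA|) ≈ 0.96086, so ∠C ≈ 16.08°.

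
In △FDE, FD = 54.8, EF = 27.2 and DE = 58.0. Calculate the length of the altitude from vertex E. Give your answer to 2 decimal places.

Semiperimeter s = (58 + 27.2 + 54.8)/2 = 70.
Heron's formula: area = √(70·12·42.8·15.2) ≈ 739.24.
The altitude from E has length 2·area/FD ≈ 26.979.

26.98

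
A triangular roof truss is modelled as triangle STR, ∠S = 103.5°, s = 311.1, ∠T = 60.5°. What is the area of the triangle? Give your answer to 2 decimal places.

The third angle is ∠R = 180° − ∠S − ∠T = 16.00°.
Law of sines: t = s·sin T/sin S ≈ 278.46.
Law of sines: r = s·sin R/sin S ≈ 88.187.
Area = ½·s·t·sin R ≈ 11939.

area ≈ 11939.15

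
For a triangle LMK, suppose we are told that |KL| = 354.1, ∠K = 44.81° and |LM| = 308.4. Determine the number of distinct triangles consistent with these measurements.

|KL|·sin K = 354.1·sin(44.81°) ≈ 249.6.
Since |KL| sin K < |LM| < |KL| (249.6 < 308.4 < 354.1), two triangles exist.

2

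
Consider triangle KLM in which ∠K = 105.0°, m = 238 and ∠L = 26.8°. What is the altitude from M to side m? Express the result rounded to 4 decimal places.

The third angle is ∠M = 180° − ∠K − ∠L = 48.20°.
Law of sines: k = m·sin K/sin M ≈ 308.38.
Law of sines: l = m·sin L/sin M ≈ 143.95.
Area = ½·m·k·sin L ≈ 16546.
The altitude from M has length 2·area/m ≈ 139.04.

h_M ≈ 139.0419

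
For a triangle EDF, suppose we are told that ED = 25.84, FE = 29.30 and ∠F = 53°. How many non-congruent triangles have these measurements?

FE·sin F = 29.30·sin(53°) ≈ 23.4.
Since FE sin F < ED < FE (23.4 < 25.84 < 29.30), two triangles exist.

2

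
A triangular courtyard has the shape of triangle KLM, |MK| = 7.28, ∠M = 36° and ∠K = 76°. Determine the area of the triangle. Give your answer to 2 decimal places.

area ≈ 16.30

The third angle is ∠L = 180° − ∠M − ∠K = 68.00°.
Law of sines: |LM| = |MK|·sin K/sin L ≈ 7.6185.
Law of sines: |KL| = |MK|·sin M/sin L ≈ 4.6151.
Area = ½·|MK|·|LM|·sin M ≈ 16.3.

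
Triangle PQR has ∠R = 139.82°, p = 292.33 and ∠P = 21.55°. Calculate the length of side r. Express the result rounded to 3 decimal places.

513.482

The third angle is ∠Q = 180° − ∠R − ∠P = 18.63°.
Law of sines: r = p·sin R/sin P ≈ 513.48.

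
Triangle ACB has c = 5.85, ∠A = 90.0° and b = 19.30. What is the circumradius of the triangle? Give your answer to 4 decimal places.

R ≈ 10.0836

By the law of cosines, a² = c² + b² − 2·c·b·cos A = 406.71, so a ≈ 20.167.
Area = ½·c·b·sin A ≈ 56.452.
Circumradius = a/(2 sin A) ≈ 10.084.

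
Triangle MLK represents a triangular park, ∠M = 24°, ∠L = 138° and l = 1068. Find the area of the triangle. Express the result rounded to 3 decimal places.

The third angle is ∠K = 180° − ∠M − ∠L = 18.00°.
Law of sines: m = l·sin M/sin L ≈ 649.19.
Law of sines: k = l·sin K/sin L ≈ 493.22.
Area = ½·l·m·sin K ≈ 1.0713e+05.

area ≈ 107126.589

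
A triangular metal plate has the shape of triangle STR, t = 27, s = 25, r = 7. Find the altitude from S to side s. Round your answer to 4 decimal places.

Semiperimeter p = (25 + 27 + 7)/2 = 29.5.
Heron's formula: area = √(29.5·4.5·2.5·22.5) ≈ 86.413.
The altitude from S has length 2·area/s ≈ 6.913.

6.9130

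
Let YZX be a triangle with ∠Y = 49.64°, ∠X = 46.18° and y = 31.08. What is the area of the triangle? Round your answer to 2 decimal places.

The third angle is ∠Z = 180° − ∠X − ∠Y = 84.18°.
Law of sines: z = y·sin Z/sin Y ≈ 40.578.
Law of sines: x = y·sin X/sin Y ≈ 29.429.
Area = ½·y·z·sin X ≈ 454.97.

454.97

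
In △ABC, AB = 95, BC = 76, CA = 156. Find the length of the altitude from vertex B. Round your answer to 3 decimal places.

Semiperimeter s = (76 + 156 + 95)/2 = 163.5.
Heron's formula: area = √(163.5·87.5·7.5·68.5) ≈ 2711.1.
The altitude from B has length 2·area/CA ≈ 34.757.

34.757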